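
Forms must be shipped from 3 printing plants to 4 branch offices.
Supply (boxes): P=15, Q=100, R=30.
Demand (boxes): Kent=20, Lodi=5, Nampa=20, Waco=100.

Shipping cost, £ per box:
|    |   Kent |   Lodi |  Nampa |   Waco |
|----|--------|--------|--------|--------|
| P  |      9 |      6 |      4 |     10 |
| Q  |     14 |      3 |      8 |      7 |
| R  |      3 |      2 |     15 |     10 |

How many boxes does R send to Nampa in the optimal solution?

Optimal shipments:
  P→Nampa: 15 × £4 = £60
  Q→Nampa: 5 × £8 = £40
  Q→Waco: 95 × £7 = £665
  R→Kent: 20 × £3 = £60
  R→Lodi: 5 × £2 = £10
  R→Waco: 5 × £10 = £50
Total cost = £885.
The route R→Nampa is not used.

0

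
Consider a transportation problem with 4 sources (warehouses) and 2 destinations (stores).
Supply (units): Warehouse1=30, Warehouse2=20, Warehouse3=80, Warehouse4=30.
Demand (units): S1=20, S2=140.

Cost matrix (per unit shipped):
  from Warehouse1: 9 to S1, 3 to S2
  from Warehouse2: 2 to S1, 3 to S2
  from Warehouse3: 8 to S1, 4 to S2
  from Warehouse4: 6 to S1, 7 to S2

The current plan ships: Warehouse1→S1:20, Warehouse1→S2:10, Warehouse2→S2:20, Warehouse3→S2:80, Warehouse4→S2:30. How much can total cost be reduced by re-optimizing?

Current plan cost = 20·9 + 10·3 + 20·3 + 80·4 + 30·7 = 800.
Optimal plan:
  Warehouse1–S2: 30 × 3 = 90
  Warehouse2–S2: 20 × 3 = 60
  Warehouse3–S2: 80 × 4 = 320
  Warehouse4–S1: 20 × 6 = 120
  Warehouse4–S2: 10 × 7 = 70
Optimal cost = 660.
Saving = 800 − 660 = 140.

140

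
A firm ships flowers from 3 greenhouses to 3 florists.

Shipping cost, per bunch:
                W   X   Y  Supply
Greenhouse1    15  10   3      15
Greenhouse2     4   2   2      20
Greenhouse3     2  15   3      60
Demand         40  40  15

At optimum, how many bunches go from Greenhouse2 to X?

20

Optimal shipments:
  Greenhouse1→X: 15 × 10 = 150
  Greenhouse2→X: 20 × 2 = 40
  Greenhouse3→W: 40 × 2 = 80
  Greenhouse3→X: 5 × 15 = 75
  Greenhouse3→Y: 15 × 3 = 45
Total cost = 390.
So Greenhouse2→X carries 20 bunches.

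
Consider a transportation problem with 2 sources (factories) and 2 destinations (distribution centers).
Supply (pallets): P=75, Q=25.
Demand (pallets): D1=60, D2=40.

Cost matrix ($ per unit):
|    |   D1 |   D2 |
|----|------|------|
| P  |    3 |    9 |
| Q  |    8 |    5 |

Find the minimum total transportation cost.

An optimal shipping plan:
  P to D1: 60 × $3 = $180
  P to D2: 15 × $9 = $135
  Q to D2: 25 × $5 = $125
Total = 180 + 135 + 125 = $440.

440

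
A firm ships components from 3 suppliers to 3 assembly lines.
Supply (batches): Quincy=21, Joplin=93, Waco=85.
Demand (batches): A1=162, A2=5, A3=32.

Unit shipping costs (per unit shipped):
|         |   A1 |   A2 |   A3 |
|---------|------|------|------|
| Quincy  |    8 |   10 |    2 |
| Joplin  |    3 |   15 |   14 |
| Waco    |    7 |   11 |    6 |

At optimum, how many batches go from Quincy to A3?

21

The minimum-cost plan:
  Quincy to A3: 21 × 2 = 42
  Joplin to A1: 93 × 3 = 279
  Waco to A1: 69 × 7 = 483
  Waco to A2: 5 × 11 = 55
  Waco to A3: 11 × 6 = 66
Total cost = 925.
So Quincy→A3 carries 21 batches.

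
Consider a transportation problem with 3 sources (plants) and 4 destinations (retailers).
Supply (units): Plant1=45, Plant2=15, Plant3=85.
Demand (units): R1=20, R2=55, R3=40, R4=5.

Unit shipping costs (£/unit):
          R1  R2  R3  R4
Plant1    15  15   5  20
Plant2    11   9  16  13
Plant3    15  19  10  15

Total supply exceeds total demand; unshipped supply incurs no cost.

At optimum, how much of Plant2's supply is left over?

0

Minimum-cost shipments:
  Plant1 to R2: 5 units
  Plant1 to R3: 40 units
  Plant2 to R2: 15 units
  Plant3 to R1: 20 units
  Plant3 to R2: 35 units
  Plant3 to R4: 5 units
Total cost = £1450.
Plant2 ships 15 of its 15, leaving 0.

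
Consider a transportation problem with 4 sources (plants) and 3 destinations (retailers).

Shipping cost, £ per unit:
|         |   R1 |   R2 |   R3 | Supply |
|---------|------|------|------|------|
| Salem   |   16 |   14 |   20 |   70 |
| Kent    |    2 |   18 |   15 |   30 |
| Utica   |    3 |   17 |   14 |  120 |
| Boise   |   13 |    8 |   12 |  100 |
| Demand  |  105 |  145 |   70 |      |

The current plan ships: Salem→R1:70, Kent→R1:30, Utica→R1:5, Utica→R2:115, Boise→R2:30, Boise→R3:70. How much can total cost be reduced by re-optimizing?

Current plan cost = 70·16 + 30·2 + 5·3 + 115·17 + 30·8 + 70·12 = £4230.
Optimal plan:
  Salem->R2: 70 × £14 = £980
  Kent->R1: 30 × £2 = £60
  Utica->R1: 75 × £3 = £225
  Utica->R3: 45 × £14 = £630
  Boise->R2: 75 × £8 = £600
  Boise->R3: 25 × £12 = £300
Optimal cost = £2795.
Saving = 4230 − 2795 = £1435.

1435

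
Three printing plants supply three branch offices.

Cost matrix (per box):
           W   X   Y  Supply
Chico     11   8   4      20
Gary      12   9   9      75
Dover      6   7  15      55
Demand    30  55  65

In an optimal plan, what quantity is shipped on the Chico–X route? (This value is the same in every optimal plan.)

The minimum-cost plan:
  Chico->Y: 20 boxes
  Gary->X: 30 boxes
  Gary->Y: 45 boxes
  Dover->W: 30 boxes
  Dover->X: 25 boxes
Total cost = 1110.
The route Chico→X is not used.

0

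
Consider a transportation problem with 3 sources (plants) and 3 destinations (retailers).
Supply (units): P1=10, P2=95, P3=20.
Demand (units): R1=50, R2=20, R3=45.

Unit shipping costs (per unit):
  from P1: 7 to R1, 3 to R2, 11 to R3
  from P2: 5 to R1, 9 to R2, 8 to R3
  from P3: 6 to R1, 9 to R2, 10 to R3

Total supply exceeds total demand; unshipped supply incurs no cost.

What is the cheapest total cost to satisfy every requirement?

Optimal allocation:
  P1 to R2: 10 × 3 = 30
  P2 to R1: 50 × 5 = 250
  P2 to R3: 45 × 8 = 360
  P3 to R2: 10 × 9 = 90
Total = 30 + 250 + 360 + 90 = 730.

730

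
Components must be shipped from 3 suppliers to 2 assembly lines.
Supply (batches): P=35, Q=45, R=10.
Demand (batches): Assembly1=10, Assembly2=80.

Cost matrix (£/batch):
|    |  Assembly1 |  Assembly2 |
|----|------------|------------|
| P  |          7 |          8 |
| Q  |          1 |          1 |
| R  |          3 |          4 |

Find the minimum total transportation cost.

A cheapest plan:
  P to Assembly1: 10 × £7 = £70
  P to Assembly2: 25 × £8 = £200
  Q to Assembly2: 45 × £1 = £45
  R to Assembly2: 10 × £4 = £40
Total = 70 + 200 + 45 + 40 = £355.

355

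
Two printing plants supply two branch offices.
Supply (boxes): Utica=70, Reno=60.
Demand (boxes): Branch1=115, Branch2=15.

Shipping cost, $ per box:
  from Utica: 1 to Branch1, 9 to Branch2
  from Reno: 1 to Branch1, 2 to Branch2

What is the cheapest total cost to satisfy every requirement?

145

An optimal shipping plan:
  Utica→Branch1: 70 × $1 = $70
  Reno→Branch1: 45 × $1 = $45
  Reno→Branch2: 15 × $2 = $30
Total = 70 + 45 + 30 = $145.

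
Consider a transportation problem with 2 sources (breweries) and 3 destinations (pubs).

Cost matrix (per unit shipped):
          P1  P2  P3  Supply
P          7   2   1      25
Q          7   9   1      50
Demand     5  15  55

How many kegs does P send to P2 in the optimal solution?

Optimal shipments:
  P→P1: 5 kegs
  P→P2: 15 kegs
  P→P3: 5 kegs
  Q→P3: 50 kegs
Total cost = 120.
So P→P2 carries 15 kegs.

15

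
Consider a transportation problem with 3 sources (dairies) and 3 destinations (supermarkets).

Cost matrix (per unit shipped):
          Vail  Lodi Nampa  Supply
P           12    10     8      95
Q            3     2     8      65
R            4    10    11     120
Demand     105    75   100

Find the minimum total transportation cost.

1465

Optimal allocation:
  P→Nampa: 95 × 8 = 760
  Q→Lodi: 65 × 2 = 130
  R→Vail: 105 × 4 = 420
  R→Lodi: 10 × 10 = 100
  R→Nampa: 5 × 11 = 55
Total = 760 + 130 + 420 + 100 + 55 = 1465.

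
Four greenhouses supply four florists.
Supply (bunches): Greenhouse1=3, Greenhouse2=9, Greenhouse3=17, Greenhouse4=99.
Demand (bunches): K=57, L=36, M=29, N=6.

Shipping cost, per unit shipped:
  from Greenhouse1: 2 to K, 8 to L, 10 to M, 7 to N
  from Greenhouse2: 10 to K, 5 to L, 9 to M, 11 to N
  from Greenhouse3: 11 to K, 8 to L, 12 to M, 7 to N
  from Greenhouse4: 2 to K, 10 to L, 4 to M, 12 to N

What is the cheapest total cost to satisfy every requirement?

A cheapest plan:
  Greenhouse1 to N: 3 × 7 = 21
  Greenhouse2 to L: 9 × 5 = 45
  Greenhouse3 to L: 14 × 8 = 112
  Greenhouse3 to N: 3 × 7 = 21
  Greenhouse4 to K: 57 × 2 = 114
  Greenhouse4 to L: 13 × 10 = 130
  Greenhouse4 to M: 29 × 4 = 116
Total = 21 + 45 + 112 + 21 + 114 + 130 + 116 = 559.

559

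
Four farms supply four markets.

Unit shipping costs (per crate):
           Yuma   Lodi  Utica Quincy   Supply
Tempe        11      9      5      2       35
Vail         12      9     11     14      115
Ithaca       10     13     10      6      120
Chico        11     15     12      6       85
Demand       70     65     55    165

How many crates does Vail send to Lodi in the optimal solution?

Optimal shipments:
  Tempe to Utica: 5 × 5 = 25
  Tempe to Quincy: 30 × 2 = 60
  Vail to Lodi: 65 × 9 = 585
  Vail to Utica: 50 × 11 = 550
  Ithaca to Yuma: 70 × 10 = 700
  Ithaca to Quincy: 50 × 6 = 300
  Chico to Quincy: 85 × 6 = 510
Total cost = 2730.
So Vail→Lodi carries 65 crates.

65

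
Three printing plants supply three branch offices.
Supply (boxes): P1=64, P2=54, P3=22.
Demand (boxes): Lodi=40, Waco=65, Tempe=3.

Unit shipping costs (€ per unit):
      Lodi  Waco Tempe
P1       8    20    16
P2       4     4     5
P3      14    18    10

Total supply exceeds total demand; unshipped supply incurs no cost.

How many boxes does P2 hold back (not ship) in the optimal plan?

0

Minimum-cost shipments:
  P1->Lodi: 40 × €8 = €320
  P2->Waco: 54 × €4 = €216
  P3->Waco: 11 × €18 = €198
  P3->Tempe: 3 × €10 = €30
Total cost = €764.
P2 ships 54 of its 54, leaving 0.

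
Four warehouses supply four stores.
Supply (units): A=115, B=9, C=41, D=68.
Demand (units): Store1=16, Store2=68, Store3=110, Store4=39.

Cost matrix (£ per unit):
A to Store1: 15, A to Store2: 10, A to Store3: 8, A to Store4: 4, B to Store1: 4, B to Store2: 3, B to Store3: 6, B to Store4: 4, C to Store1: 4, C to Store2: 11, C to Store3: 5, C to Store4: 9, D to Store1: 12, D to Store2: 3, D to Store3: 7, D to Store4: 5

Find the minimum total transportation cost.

A cheapest plan:
  A to Store3: 76 × £8 = £608
  A to Store4: 39 × £4 = £156
  B to Store1: 9 × £4 = £36
  C to Store1: 7 × £4 = £28
  C to Store3: 34 × £5 = £170
  D to Store2: 68 × £3 = £204
Total = 608 + 156 + 36 + 28 + 170 + 204 = £1202.
(Supply check: A ships 115; B ships 9; C ships 41; D ships 68.)

1202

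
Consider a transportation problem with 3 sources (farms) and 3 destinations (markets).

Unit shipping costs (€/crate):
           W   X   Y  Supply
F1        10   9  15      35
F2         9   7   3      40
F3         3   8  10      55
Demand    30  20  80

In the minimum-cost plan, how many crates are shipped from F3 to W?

30

Solving gives:
  F1 to X: 20 × €9 = €180
  F1 to Y: 15 × €15 = €225
  F2 to Y: 40 × €3 = €120
  F3 to W: 30 × €3 = €90
  F3 to Y: 25 × €10 = €250
Total cost = €865.
So F3→W carries 30 crates.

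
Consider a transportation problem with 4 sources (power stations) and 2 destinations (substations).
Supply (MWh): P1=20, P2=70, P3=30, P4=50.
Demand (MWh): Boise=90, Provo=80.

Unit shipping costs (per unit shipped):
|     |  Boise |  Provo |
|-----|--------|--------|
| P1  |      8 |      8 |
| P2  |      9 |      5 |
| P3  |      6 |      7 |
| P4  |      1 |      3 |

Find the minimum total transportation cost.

Optimal allocation:
  P1->Boise: 10 × 8 = 80
  P1->Provo: 10 × 8 = 80
  P2->Provo: 70 × 5 = 350
  P3->Boise: 30 × 6 = 180
  P4->Boise: 50 × 1 = 50
Total = 80 + 80 + 350 + 180 + 50 = 740.
(Supply check: P1 ships 20; P2 ships 70; P3 ships 30; P4 ships 50.)

740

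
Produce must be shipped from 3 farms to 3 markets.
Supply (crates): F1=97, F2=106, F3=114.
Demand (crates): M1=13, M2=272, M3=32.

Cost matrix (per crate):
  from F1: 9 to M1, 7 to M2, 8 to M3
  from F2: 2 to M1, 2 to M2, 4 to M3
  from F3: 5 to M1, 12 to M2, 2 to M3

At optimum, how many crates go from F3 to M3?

32

The minimum-cost plan:
  F1–M2: 97 × 7 = 679
  F2–M2: 106 × 2 = 212
  F3–M1: 13 × 5 = 65
  F3–M2: 69 × 12 = 828
  F3–M3: 32 × 2 = 64
Total cost = 1848.
So F3→M3 carries 32 crates.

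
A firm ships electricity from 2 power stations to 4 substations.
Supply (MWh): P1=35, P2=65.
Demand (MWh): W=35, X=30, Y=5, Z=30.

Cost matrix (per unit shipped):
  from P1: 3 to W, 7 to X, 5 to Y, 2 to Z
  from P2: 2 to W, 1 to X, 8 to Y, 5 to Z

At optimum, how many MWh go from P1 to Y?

5

The minimum-cost plan:
  P1→Y: 5 MWh
  P1→Z: 30 MWh
  P2→W: 35 MWh
  P2→X: 30 MWh
Total cost = 185.
So P1→Y carries 5 MWh.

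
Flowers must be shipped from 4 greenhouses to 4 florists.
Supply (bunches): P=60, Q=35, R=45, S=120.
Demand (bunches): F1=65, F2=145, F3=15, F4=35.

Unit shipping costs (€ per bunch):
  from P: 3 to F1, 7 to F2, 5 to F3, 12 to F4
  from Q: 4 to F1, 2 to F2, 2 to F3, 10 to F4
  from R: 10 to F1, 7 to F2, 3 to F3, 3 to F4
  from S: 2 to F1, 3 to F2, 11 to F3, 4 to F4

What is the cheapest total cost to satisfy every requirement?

740

A cheapest plan:
  P→F1: 60 × €3 = €180
  Q→F2: 30 × €2 = €60
  Q→F3: 5 × €2 = €10
  R→F3: 10 × €3 = €30
  R→F4: 35 × €3 = €105
  S→F1: 5 × €2 = €10
  S→F2: 115 × €3 = €345
Total = 180 + 60 + 10 + 30 + 105 + 10 + 345 = €740.
(Supply check: P ships 60; Q ships 35; R ships 45; S ships 120.)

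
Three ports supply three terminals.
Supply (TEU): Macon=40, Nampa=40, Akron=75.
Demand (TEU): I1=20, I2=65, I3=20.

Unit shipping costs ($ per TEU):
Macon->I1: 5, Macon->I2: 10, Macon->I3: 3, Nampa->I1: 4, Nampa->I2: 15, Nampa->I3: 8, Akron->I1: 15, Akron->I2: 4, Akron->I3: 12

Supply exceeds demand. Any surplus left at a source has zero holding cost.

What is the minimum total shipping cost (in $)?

Optimal allocation:
  Macon to I3: 20 × $3 = $60
  Nampa to I1: 20 × $4 = $80
  Akron to I2: 65 × $4 = $260
Total = 60 + 80 + 260 = $400.

400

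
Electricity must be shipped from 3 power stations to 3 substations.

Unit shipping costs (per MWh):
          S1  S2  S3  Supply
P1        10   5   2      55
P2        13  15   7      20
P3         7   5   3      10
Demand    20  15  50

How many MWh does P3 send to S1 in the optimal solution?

10

The minimum-cost plan:
  P1->S2: 15 × 5 = 75
  P1->S3: 40 × 2 = 80
  P2->S1: 10 × 13 = 130
  P2->S3: 10 × 7 = 70
  P3->S1: 10 × 7 = 70
Total cost = 425.
So P3→S1 carries 10 MWh.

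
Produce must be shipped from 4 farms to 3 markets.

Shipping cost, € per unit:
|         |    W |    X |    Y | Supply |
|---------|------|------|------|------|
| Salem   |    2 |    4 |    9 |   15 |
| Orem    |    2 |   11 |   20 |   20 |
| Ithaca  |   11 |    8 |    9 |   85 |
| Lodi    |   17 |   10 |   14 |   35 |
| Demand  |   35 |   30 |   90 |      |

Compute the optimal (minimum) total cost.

Optimal allocation:
  Salem to W: 15 × €2 = €30
  Orem to W: 20 × €2 = €40
  Ithaca to Y: 85 × €9 = €765
  Lodi to X: 30 × €10 = €300
  Lodi to Y: 5 × €14 = €70
Total = 30 + 40 + 765 + 300 + 70 = €1205.

1205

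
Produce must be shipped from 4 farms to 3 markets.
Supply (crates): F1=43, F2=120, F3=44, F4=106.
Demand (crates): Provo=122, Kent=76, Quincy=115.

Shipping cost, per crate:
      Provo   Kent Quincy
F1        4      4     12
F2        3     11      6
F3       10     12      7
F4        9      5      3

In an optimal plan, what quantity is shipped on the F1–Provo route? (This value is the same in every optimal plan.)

The minimum-cost plan:
  F1–Provo: 2 × 4 = 8
  F1–Kent: 41 × 4 = 164
  F2–Provo: 120 × 3 = 360
  F3–Quincy: 44 × 7 = 308
  F4–Kent: 35 × 5 = 175
  F4–Quincy: 71 × 3 = 213
Total cost = 1228.
So F1→Provo carries 2 crates.

2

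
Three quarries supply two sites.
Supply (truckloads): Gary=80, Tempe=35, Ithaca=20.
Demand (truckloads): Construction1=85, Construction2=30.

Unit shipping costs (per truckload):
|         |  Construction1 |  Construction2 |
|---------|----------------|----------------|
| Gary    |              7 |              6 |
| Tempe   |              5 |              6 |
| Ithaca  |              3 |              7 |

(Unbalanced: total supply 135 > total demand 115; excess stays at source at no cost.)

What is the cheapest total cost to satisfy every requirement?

Optimal allocation:
  Gary–Construction1: 30 × 7 = 210
  Gary–Construction2: 30 × 6 = 180
  Tempe–Construction1: 35 × 5 = 175
  Ithaca–Construction1: 20 × 3 = 60
Total = 210 + 180 + 175 + 60 = 625.

625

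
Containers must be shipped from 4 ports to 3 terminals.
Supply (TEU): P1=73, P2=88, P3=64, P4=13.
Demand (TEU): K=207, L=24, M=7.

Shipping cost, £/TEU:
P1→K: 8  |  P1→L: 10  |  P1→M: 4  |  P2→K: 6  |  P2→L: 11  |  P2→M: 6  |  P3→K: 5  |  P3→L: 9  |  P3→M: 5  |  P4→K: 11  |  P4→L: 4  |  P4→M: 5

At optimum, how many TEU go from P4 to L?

Solving gives:
  P1 to K: 55 × £8 = £440
  P1 to L: 11 × £10 = £110
  P1 to M: 7 × £4 = £28
  P2 to K: 88 × £6 = £528
  P3 to K: 64 × £5 = £320
  P4 to L: 13 × £4 = £52
Total cost = £1478.
So P4→L carries 13 TEU.

13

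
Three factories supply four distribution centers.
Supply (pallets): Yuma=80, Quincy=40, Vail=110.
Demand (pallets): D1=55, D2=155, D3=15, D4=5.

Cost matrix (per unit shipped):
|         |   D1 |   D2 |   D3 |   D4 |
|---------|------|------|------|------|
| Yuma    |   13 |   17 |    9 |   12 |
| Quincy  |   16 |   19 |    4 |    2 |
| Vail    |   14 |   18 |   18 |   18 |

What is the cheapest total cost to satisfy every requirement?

One minimum-cost allocation:
  Yuma to D2: 80 × 17 = 1360
  Quincy to D2: 20 × 19 = 380
  Quincy to D3: 15 × 4 = 60
  Quincy to D4: 5 × 2 = 10
  Vail to D1: 55 × 14 = 770
  Vail to D2: 55 × 18 = 990
Total = 1360 + 380 + 60 + 10 + 770 + 990 = 3570.

3570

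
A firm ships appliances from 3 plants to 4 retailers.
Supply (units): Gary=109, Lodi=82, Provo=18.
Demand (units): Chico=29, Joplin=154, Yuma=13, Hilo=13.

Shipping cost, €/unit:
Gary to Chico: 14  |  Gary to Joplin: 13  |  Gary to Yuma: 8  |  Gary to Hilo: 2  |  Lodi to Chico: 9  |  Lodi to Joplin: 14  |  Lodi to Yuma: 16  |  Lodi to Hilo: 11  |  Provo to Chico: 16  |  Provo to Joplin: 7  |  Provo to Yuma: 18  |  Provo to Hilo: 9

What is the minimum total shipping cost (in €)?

2338

A cheapest plan:
  Gary to Joplin: 83 × €13 = €1079
  Gary to Yuma: 13 × €8 = €104
  Gary to Hilo: 13 × €2 = €26
  Lodi to Chico: 29 × €9 = €261
  Lodi to Joplin: 53 × €14 = €742
  Provo to Joplin: 18 × €7 = €126
Total = 1079 + 104 + 26 + 261 + 742 + 126 = €2338.
(Supply check: Gary ships 109; Lodi ships 82; Provo ships 18.)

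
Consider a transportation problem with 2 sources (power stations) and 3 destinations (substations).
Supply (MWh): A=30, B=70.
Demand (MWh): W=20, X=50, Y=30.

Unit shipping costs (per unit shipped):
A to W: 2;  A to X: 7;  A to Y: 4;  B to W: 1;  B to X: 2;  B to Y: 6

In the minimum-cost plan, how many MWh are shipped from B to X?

The minimum-cost plan:
  A to Y: 30 × 4 = 120
  B to W: 20 × 1 = 20
  B to X: 50 × 2 = 100
Total cost = 240.
So B→X carries 50 MWh.

50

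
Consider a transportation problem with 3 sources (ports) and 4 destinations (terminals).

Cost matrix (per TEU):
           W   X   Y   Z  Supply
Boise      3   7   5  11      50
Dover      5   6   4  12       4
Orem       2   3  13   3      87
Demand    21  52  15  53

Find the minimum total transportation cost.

An optimal shipping plan:
  Boise to W: 21 TEU
  Boise to X: 18 TEU
  Boise to Y: 11 TEU
  Dover to Y: 4 TEU
  Orem to X: 34 TEU
  Orem to Z: 53 TEU
Total cost = 521.

521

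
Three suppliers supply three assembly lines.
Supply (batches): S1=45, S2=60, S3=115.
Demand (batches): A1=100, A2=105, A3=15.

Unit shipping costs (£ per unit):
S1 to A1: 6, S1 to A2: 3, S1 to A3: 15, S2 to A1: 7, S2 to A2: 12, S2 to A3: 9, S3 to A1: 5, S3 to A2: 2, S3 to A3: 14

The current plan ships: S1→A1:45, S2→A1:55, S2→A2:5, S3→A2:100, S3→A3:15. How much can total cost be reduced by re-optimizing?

Current plan cost = 45·6 + 55·7 + 5·12 + 100·2 + 15·14 = £1125.
Optimal plan:
  S1 to A2: 45 × £3 = £135
  S2 to A1: 45 × £7 = £315
  S2 to A3: 15 × £9 = £135
  S3 to A1: 55 × £5 = £275
  S3 to A2: 60 × £2 = £120
Optimal cost = £980.
Saving = 1125 − 980 = £145.

145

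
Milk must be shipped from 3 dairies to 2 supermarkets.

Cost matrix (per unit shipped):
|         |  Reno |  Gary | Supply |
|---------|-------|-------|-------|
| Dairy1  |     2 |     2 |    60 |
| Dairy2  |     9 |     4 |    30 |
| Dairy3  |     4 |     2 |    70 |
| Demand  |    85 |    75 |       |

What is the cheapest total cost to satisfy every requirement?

430

An optimal shipping plan:
  Dairy1 to Reno: 60 crates
  Dairy2 to Gary: 30 crates
  Dairy3 to Reno: 25 crates
  Dairy3 to Gary: 45 crates
Total cost = 430.
(Supply check: Dairy1 ships 60; Dairy2 ships 30; Dairy3 ships 70.)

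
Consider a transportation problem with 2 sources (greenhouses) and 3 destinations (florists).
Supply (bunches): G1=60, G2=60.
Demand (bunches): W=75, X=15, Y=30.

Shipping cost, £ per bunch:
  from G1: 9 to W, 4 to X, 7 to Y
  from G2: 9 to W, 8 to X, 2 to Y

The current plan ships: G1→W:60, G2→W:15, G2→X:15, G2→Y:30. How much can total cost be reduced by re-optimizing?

Current plan cost = 60·9 + 15·9 + 15·8 + 30·2 = £855.
Optimal plan:
  G1->W: 45 × £9 = £405
  G1->X: 15 × £4 = £60
  G2->W: 30 × £9 = £270
  G2->Y: 30 × £2 = £60
Optimal cost = £795.
Saving = 855 − 795 = £60.

60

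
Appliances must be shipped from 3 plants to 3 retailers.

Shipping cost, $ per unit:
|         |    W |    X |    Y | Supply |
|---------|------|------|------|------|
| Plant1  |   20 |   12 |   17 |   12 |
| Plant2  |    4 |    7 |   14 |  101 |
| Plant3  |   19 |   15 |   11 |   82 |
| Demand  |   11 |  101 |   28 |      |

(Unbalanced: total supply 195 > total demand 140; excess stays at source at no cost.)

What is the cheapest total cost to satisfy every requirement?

One minimum-cost allocation:
  Plant1->X: 11 units
  Plant2->W: 11 units
  Plant2->X: 90 units
  Plant3->Y: 28 units
Total cost = $1114.

1114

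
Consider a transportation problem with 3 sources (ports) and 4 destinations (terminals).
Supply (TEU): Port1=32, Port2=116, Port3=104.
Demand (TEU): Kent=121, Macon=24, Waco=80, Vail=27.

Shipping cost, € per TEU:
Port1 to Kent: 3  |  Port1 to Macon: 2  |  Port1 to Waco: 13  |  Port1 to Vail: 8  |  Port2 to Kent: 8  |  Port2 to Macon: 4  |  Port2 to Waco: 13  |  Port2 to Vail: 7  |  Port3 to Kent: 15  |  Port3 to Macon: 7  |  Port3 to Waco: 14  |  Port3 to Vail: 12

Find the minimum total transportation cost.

2285

An optimal shipping plan:
  Port1 to Kent: 32 × €3 = €96
  Port2 to Kent: 89 × €8 = €712
  Port2 to Vail: 27 × €7 = €189
  Port3 to Macon: 24 × €7 = €168
  Port3 to Waco: 80 × €14 = €1120
Total = 96 + 712 + 189 + 168 + 1120 = €2285.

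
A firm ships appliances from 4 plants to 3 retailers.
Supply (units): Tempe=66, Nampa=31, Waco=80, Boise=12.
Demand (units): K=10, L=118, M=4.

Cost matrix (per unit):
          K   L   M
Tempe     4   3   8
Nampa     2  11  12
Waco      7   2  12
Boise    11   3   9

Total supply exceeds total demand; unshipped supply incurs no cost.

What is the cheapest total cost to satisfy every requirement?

326

Optimal allocation:
  Tempe to L: 38 units
  Tempe to M: 4 units
  Nampa to K: 10 units
  Waco to L: 80 units
Total cost = 326.
(Supply check: Tempe ships 42; Nampa ships 10; Waco ships 80; Boise ships 0.)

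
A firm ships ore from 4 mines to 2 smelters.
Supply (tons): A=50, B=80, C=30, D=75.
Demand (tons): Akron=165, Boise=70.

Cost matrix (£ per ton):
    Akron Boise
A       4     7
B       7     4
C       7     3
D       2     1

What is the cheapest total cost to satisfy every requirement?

880

Optimal allocation:
  A–Akron: 50 tons
  B–Akron: 40 tons
  B–Boise: 40 tons
  C–Boise: 30 tons
  D–Akron: 75 tons
Total cost = £880.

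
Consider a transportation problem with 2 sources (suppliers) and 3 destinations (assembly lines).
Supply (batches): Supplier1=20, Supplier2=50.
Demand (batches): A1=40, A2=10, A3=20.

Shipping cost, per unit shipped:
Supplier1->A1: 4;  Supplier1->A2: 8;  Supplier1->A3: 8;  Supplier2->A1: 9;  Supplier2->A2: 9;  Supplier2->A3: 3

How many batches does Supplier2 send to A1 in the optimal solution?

The minimum-cost plan:
  Supplier1–A1: 20 batches
  Supplier2–A1: 20 batches
  Supplier2–A2: 10 batches
  Supplier2–A3: 20 batches
Total cost = 410.
So Supplier2→A1 carries 20 batches.

20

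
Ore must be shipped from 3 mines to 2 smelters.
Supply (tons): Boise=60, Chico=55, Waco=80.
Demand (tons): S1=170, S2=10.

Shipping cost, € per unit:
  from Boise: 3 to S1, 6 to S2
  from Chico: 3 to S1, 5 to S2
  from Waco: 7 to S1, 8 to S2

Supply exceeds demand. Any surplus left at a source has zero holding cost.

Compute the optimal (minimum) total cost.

810

A cheapest plan:
  Boise→S1: 60 × €3 = €180
  Chico→S1: 55 × €3 = €165
  Waco→S1: 55 × €7 = €385
  Waco→S2: 10 × €8 = €80
Total = 180 + 165 + 385 + 80 = €810.
(Supply check: Boise ships 60; Chico ships 55; Waco ships 65.)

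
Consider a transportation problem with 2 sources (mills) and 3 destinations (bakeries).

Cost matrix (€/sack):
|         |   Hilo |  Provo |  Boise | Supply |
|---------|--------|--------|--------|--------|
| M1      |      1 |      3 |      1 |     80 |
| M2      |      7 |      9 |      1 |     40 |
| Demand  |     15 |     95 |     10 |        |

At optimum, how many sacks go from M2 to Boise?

10

Optimal shipments:
  M1–Hilo: 15 sacks
  M1–Provo: 65 sacks
  M2–Provo: 30 sacks
  M2–Boise: 10 sacks
Total cost = €490.
So M2→Boise carries 10 sacks.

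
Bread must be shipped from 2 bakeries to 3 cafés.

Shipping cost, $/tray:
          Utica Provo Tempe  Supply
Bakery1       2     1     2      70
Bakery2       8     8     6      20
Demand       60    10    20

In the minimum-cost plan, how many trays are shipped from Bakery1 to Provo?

The minimum-cost plan:
  Bakery1->Utica: 60 × $2 = $120
  Bakery1->Provo: 10 × $1 = $10
  Bakery2->Tempe: 20 × $6 = $120
Total cost = $250.
So Bakery1→Provo carries 10 trays.

10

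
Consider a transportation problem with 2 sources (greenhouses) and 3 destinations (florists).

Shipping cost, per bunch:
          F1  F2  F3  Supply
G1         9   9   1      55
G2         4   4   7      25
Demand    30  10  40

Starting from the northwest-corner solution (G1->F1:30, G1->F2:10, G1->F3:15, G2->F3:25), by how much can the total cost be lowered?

Current plan cost = 30·9 + 10·9 + 15·1 + 25·7 = 550.
Optimal plan:
  G1 to F1: 5 × 9 = 45
  G1 to F2: 10 × 9 = 90
  G1 to F3: 40 × 1 = 40
  G2 to F1: 25 × 4 = 100
Optimal cost = 275.
Saving = 550 − 275 = 275.

275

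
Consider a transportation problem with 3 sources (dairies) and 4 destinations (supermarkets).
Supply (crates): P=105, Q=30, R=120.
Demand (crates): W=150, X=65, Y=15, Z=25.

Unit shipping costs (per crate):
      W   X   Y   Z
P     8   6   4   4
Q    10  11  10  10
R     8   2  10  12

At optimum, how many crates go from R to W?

55

The minimum-cost plan:
  P→W: 65 × 8 = 520
  P→Y: 15 × 4 = 60
  P→Z: 25 × 4 = 100
  Q→W: 30 × 10 = 300
  R→W: 55 × 8 = 440
  R→X: 65 × 2 = 130
Total cost = 1550.
So R→W carries 55 crates.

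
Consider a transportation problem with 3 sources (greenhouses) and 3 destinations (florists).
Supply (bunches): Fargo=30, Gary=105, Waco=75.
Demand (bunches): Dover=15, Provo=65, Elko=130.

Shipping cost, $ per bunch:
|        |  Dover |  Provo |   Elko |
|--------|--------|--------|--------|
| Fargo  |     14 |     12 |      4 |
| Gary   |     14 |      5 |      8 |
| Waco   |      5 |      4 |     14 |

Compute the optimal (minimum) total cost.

One minimum-cost allocation:
  Fargo–Elko: 30 × $4 = $120
  Gary–Provo: 5 × $5 = $25
  Gary–Elko: 100 × $8 = $800
  Waco–Dover: 15 × $5 = $75
  Waco–Provo: 60 × $4 = $240
Total = 120 + 25 + 800 + 75 + 240 = $1260.

1260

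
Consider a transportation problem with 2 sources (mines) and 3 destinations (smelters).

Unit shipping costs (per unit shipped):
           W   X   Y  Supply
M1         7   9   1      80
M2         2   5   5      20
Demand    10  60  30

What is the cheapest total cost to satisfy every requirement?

550

An optimal shipping plan:
  M1->X: 50 × 9 = 450
  M1->Y: 30 × 1 = 30
  M2->W: 10 × 2 = 20
  M2->X: 10 × 5 = 50
Total = 450 + 30 + 20 + 50 = 550.
(Supply check: M1 ships 80; M2 ships 20.)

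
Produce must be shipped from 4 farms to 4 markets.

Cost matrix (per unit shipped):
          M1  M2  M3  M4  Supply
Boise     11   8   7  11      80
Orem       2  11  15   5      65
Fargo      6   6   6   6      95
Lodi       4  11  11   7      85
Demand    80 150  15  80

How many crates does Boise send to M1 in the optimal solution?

The minimum-cost plan:
  Boise to M2: 65 × 8 = 520
  Boise to M3: 15 × 7 = 105
  Orem to M4: 65 × 5 = 325
  Fargo to M2: 85 × 6 = 510
  Fargo to M4: 10 × 6 = 60
  Lodi to M1: 80 × 4 = 320
  Lodi to M4: 5 × 7 = 35
Total cost = 1875.
The route Boise→M1 is not used.

0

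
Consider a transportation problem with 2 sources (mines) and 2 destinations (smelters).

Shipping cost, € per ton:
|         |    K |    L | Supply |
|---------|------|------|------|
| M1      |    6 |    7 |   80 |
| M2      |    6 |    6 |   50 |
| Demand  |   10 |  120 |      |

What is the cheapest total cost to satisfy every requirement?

A cheapest plan:
  M1->K: 10 × €6 = €60
  M1->L: 70 × €7 = €490
  M2->L: 50 × €6 = €300
Total = 60 + 490 + 300 = €850.

850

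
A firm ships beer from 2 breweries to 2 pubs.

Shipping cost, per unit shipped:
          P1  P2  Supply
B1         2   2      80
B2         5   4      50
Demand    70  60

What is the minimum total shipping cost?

360

An optimal shipping plan:
  B1→P1: 70 × 2 = 140
  B1→P2: 10 × 2 = 20
  B2→P2: 50 × 4 = 200
Total = 140 + 20 + 200 = 360.
(Supply check: B1 ships 80; B2 ships 50.)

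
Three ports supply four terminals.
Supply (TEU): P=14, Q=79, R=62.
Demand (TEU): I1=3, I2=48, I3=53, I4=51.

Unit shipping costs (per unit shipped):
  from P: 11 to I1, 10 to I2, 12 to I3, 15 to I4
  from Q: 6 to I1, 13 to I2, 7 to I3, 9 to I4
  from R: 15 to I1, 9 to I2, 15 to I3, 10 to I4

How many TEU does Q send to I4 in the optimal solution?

23

Solving gives:
  P→I2: 14 TEU
  Q→I1: 3 TEU
  Q→I3: 53 TEU
  Q→I4: 23 TEU
  R→I2: 34 TEU
  R→I4: 28 TEU
Total cost = 1322.
So Q→I4 carries 23 TEU.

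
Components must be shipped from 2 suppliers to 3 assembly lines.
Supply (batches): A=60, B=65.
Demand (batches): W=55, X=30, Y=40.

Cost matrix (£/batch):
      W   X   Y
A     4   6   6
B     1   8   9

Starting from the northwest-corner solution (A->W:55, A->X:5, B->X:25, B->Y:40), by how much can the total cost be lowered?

Current plan cost = 55·4 + 5·6 + 25·8 + 40·9 = £810.
Optimal plan:
  A->X: 20 × £6 = £120
  A->Y: 40 × £6 = £240
  B->W: 55 × £1 = £55
  B->X: 10 × £8 = £80
Optimal cost = £495.
Saving = 810 − 495 = £315.

315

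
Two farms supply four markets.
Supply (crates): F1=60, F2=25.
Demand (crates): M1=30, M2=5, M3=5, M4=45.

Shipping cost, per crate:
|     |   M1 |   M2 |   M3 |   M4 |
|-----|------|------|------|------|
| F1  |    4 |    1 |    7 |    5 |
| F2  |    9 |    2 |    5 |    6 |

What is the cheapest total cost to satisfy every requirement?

395

An optimal shipping plan:
  F1→M1: 30 crates
  F1→M2: 5 crates
  F1→M4: 25 crates
  F2→M3: 5 crates
  F2→M4: 20 crates
Total cost = 395.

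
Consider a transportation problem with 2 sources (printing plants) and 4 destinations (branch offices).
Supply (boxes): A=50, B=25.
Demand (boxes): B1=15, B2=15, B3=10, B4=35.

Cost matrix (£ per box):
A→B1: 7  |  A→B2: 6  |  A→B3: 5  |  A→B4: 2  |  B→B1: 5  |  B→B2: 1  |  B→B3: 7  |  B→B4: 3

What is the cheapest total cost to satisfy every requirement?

A cheapest plan:
  A->B1: 5 × £7 = £35
  A->B3: 10 × £5 = £50
  A->B4: 35 × £2 = £70
  B->B1: 10 × £5 = £50
  B->B2: 15 × £1 = £15
Total = 35 + 50 + 70 + 50 + 15 = £220.
(Supply check: A ships 50; B ships 25.)

220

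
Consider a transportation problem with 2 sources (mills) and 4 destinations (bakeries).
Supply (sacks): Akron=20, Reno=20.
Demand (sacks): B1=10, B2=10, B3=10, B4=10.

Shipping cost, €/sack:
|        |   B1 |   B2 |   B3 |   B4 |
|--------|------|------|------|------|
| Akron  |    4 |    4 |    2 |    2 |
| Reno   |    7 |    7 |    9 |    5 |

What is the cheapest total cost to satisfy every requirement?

An optimal shipping plan:
  Akron->B1: 10 × €4 = €40
  Akron->B3: 10 × €2 = €20
  Reno->B2: 10 × €7 = €70
  Reno->B4: 10 × €5 = €50
Total = 40 + 20 + 70 + 50 = €180.

180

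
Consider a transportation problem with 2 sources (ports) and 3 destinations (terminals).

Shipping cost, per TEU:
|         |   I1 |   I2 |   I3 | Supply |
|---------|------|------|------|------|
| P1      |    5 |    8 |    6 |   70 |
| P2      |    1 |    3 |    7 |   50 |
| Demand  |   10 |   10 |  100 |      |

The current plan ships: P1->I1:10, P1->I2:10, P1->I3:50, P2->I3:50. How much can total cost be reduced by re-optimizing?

Current plan cost = 10·5 + 10·8 + 50·6 + 50·7 = 780.
Optimal plan:
  P1->I3: 70 TEU
  P2->I1: 10 TEU
  P2->I2: 10 TEU
  P2->I3: 30 TEU
Optimal cost = 670.
Saving = 780 − 670 = 110.

110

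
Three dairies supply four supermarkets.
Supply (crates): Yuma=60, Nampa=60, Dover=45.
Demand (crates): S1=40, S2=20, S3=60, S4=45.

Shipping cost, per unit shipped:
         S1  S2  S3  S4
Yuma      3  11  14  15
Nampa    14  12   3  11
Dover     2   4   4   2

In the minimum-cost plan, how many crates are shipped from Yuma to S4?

0

Optimal shipments:
  Yuma->S1: 40 × 3 = 120
  Yuma->S2: 20 × 11 = 220
  Nampa->S3: 60 × 3 = 180
  Dover->S4: 45 × 2 = 90
Total cost = 610.
The route Yuma→S4 is not used.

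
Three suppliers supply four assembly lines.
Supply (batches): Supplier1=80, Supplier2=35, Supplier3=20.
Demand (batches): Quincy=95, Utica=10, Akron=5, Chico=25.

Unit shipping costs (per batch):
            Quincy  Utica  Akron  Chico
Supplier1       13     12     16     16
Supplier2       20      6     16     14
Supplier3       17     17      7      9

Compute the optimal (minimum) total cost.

An optimal shipping plan:
  Supplier1 to Quincy: 80 × 13 = 1040
  Supplier2 to Quincy: 15 × 20 = 300
  Supplier2 to Utica: 10 × 6 = 60
  Supplier2 to Chico: 10 × 14 = 140
  Supplier3 to Akron: 5 × 7 = 35
  Supplier3 to Chico: 15 × 9 = 135
Total = 1040 + 300 + 60 + 140 + 35 + 135 = 1710.
(Supply check: Supplier1 ships 80; Supplier2 ships 35; Supplier3 ships 20.)

1710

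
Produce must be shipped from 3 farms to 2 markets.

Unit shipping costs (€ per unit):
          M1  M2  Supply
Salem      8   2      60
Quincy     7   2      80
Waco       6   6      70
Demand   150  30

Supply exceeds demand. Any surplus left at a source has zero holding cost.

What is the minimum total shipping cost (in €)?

Optimal allocation:
  Salem–M2: 30 × €2 = €60
  Quincy–M1: 80 × €7 = €560
  Waco–M1: 70 × €6 = €420
Total = 60 + 560 + 420 = €1040.

1040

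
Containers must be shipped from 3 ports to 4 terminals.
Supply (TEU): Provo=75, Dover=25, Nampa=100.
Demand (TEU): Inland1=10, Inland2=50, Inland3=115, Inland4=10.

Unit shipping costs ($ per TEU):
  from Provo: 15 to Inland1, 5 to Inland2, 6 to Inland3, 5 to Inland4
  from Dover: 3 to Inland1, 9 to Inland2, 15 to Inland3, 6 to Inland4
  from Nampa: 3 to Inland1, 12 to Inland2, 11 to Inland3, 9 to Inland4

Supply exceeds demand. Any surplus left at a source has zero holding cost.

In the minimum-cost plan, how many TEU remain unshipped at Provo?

0

An optimal plan:
  Provo to Inland2: 35 × $5 = $175
  Provo to Inland3: 40 × $6 = $240
  Dover to Inland2: 15 × $9 = $135
  Dover to Inland4: 10 × $6 = $60
  Nampa to Inland1: 10 × $3 = $30
  Nampa to Inland3: 75 × $11 = $825
Total cost = $1465.
Provo ships 75 of its 75, leaving 0.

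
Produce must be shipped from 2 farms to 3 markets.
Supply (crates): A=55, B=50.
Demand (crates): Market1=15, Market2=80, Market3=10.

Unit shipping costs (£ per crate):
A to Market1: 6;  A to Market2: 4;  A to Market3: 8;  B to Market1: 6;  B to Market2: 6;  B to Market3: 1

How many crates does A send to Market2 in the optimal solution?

Optimal shipments:
  A to Market2: 55 × £4 = £220
  B to Market1: 15 × £6 = £90
  B to Market2: 25 × £6 = £150
  B to Market3: 10 × £1 = £10
Total cost = £470.
So A→Market2 carries 55 crates.

55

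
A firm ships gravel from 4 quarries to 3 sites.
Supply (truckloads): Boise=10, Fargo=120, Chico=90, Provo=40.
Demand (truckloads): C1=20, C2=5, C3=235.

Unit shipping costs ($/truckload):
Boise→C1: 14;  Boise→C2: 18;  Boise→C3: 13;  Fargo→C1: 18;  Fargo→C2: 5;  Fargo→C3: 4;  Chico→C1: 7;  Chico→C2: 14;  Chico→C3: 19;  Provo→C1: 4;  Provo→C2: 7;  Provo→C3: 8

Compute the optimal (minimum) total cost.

2375

A cheapest plan:
  Boise→C3: 10 × $13 = $130
  Fargo→C3: 120 × $4 = $480
  Chico→C1: 20 × $7 = $140
  Chico→C2: 5 × $14 = $70
  Chico→C3: 65 × $19 = $1235
  Provo→C3: 40 × $8 = $320
Total = 130 + 480 + 140 + 70 + 1235 + 320 = $2375.
(Supply check: Boise ships 10; Fargo ships 120; Chico ships 90; Provo ships 40.)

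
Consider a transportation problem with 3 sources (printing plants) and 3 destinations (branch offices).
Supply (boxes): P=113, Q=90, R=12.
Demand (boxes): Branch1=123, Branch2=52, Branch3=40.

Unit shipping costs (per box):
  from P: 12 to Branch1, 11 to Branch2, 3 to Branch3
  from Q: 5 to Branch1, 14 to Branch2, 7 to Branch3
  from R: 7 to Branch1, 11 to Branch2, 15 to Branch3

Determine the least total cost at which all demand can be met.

An optimal shipping plan:
  P–Branch1: 21 × 12 = 252
  P–Branch2: 52 × 11 = 572
  P–Branch3: 40 × 3 = 120
  Q–Branch1: 90 × 5 = 450
  R–Branch1: 12 × 7 = 84
Total = 252 + 572 + 120 + 450 + 84 = 1478.
(Supply check: P ships 113; Q ships 90; R ships 12.)

1478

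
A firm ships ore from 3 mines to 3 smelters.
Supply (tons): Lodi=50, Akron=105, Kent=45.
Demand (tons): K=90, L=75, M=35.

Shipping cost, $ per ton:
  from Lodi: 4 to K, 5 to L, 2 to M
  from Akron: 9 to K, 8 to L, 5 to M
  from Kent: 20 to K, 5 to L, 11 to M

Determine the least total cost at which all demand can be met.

1200

A cheapest plan:
  Lodi–K: 50 tons
  Akron–K: 40 tons
  Akron–L: 30 tons
  Akron–M: 35 tons
  Kent–L: 45 tons
Total cost = $1200.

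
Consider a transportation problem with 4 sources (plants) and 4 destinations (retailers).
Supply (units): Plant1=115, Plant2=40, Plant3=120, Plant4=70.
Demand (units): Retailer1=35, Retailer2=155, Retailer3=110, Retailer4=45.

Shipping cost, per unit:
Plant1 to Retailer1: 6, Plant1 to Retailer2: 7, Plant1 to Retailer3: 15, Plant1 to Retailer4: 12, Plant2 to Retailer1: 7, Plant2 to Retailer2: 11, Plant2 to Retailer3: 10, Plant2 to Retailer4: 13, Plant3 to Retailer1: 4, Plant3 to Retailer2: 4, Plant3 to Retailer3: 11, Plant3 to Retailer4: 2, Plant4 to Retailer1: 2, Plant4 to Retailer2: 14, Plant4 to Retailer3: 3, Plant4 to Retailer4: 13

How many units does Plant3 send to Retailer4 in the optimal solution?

Solving gives:
  Plant1→Retailer1: 35 units
  Plant1→Retailer2: 80 units
  Plant2→Retailer3: 40 units
  Plant3→Retailer2: 75 units
  Plant3→Retailer4: 45 units
  Plant4→Retailer3: 70 units
Total cost = 1770.
So Plant3→Retailer4 carries 45 units.

45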